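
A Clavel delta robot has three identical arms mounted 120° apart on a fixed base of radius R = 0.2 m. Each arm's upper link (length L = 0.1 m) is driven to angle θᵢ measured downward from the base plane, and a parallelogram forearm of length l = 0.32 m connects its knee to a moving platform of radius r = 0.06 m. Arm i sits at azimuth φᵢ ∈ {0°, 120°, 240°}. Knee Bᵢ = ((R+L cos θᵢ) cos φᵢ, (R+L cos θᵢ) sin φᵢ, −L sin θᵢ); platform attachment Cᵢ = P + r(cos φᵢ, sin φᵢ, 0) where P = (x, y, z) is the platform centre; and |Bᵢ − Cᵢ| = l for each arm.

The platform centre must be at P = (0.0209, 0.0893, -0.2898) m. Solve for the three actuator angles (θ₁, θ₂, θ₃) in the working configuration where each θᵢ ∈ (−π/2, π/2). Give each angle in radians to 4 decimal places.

θ₁ = 0.6110, θ₂ = 0.2616, θ₃ = 1.3087

rotate P by −φ1: (0.0209, 0.0893, -0.2898)
  A=0.1191, B=-0.2898, C=(l²−L²−A²−y'²−z²)/(2L)=-0.0687
  γ=atan2(-0.2898,0.1191)=-1.1809;  ψ=arccos(-0.2193)=1.7919;  θ1=γ+ψ≈0.6110
rotate P by −φ2: (0.0669, -0.0627, -0.2898)
  A cos θ + B sin θ = C:  0.0731·cos θ + -0.2898·sin θ = -0.0043
  √(A²+B²)=0.2989;  θ2 = -1.3237+1.5853 ≈ 0.2616
arm 3 (φ=240.0°): x'=-0.0878, y'=-0.0266
  A=0.2278, B=-0.2898, C=(l²−L²−A²−y'²−z²)/(2L)=-0.2209
  √(A²+B²)=0.3686;  θ3 = -0.9046+2.2133 ≈ 1.3087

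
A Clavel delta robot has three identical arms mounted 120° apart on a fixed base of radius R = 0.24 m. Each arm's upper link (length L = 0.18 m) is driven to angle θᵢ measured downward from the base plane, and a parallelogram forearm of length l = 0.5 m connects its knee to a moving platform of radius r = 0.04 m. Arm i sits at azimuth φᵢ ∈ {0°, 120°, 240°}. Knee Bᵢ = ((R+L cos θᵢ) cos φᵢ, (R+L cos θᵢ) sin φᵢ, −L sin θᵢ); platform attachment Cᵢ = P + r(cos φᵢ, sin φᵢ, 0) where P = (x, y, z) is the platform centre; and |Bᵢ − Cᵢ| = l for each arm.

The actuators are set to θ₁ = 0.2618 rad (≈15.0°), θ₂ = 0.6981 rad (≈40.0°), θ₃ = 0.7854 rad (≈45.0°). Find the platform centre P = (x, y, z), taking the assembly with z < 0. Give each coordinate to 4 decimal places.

(0.0777, 0.0134, -0.4492)

arm 1 at φ=0.0°: e+L cos θ1 = 0.3739;  S1 = (0.3739, 0.0000, -0.0466)
φ2=120.0°: virtual centre (-0.1689, 0.2926, -0.1157), radius l
φ3=240.0°: virtual centre (-0.1636, -0.2834, -0.1273), radius l
eliminate P² terms by subtracting sphere 1 from 2 and 3
plane₁₂: -1.0856x+0.5852y+-0.1382z = -0.0144
Cramer: x(z) = 0.0153-0.1388z;  y(z) = 0.0038-0.0214z
quadratic in z: (1.0197)z²+(0.1926)z+(-0.1193)=0, √Δ=0.7236 → z ∈ {-0.4492, 0.2603}; z = -0.4492 (taking z<0)
x = 0.0777, y = 0.0134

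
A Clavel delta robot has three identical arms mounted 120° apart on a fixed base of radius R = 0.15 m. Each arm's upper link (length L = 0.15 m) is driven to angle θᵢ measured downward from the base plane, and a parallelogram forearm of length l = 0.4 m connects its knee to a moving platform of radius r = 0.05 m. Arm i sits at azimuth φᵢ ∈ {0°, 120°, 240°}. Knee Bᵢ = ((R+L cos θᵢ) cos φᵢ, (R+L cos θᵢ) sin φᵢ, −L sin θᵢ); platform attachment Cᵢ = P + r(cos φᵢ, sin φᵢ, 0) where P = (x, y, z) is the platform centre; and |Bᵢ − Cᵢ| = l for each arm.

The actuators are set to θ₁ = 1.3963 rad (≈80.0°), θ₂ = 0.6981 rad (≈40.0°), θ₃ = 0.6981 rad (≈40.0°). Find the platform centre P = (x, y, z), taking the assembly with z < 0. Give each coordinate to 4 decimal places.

centre 1 = (0.1260·cos0.0°, 0.1260·sin0.0°, -0.1477) = (0.1260, 0.0000, -0.1477)
arm 2 at φ=120.0°: e+L cos θ2 = 0.2149;  centre 2 = (-0.1075, 0.1861, -0.0964)
centre 3 = (0.2149·cos240.0°, 0.2149·sin240.0°, -0.0964) = (-0.1075, -0.1861, -0.0964)
eliminate P² terms by subtracting sphere 1 from 2 and 3
[-0.4670 0.3722 0.1026]·P = 0.0178;  [-0.4670 -0.3722 0.1026]·P = 0.0178
det = 0.3477;  x = -0.0381+0.2197z,  y = 0.0000+0.0000z
sphere 1 gives Az²+Bz+C=0 with A=1.0483, B=0.2233, C=-0.1112;  B²−4AC=0.5164;  roots -0.4493, 0.2362;  negative root z = -0.4493
x = -0.1368, y = 0.0000

(-0.1368, 0.0000, -0.4493)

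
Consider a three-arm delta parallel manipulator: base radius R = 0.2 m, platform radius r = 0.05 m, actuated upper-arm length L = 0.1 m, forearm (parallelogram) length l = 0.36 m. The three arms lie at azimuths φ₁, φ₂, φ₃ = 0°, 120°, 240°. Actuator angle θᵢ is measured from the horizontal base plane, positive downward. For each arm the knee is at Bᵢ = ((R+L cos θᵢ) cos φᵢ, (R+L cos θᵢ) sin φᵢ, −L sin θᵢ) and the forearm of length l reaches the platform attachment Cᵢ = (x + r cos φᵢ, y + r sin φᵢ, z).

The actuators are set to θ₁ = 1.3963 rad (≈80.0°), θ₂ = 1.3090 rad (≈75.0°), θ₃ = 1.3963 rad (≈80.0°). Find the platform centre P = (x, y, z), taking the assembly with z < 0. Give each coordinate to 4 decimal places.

arm 1 at φ=0.0°: (R−r)+L cos θ1 = 0.1674;  S1 = (0.1674, 0.0000, -0.0985)
S2 = (0.1759·cos120.0°, 0.1759·sin120.0°, -0.0966) = (-0.0879, 0.1523, -0.0966)
φ3=240.0°: virtual centre (-0.0837, -0.1449, -0.0985), radius l
|S₂|²−|S₁|² = 0.0026;  |S₃|²−|S₁|² = 0.0000
[-0.5106 0.3046 0.0038]·P = 0.0026;  [-0.5021 -0.2899 0.0000]·P = 0.0000
det = 0.3010;  x = -0.0025+0.0036z,  y = 0.0043+-0.0063z
into |P−S₁|² = l²: 1.0001z² + 0.1957z + -0.0910 = 0;  Δ = 0.4025;  z = -0.4150 or 0.2194 → z<0 root = -0.4150
x = -0.0040, y = 0.0069

(-0.0040, 0.0069, -0.4150)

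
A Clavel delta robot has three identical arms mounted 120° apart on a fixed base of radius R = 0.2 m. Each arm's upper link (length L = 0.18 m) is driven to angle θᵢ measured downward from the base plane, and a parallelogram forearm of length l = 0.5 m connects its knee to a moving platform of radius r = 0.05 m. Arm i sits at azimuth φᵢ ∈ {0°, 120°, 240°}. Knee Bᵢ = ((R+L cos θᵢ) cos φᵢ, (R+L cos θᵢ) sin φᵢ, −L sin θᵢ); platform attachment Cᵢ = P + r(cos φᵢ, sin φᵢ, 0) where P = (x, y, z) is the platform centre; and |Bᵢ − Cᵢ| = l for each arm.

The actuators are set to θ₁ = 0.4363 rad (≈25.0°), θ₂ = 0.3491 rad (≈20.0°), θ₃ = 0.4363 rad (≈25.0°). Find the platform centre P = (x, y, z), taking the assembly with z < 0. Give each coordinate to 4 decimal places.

φ1=0.0°: virtual centre (0.3131, 0.0000, -0.0761), radius l
S2 = (0.3191·cos120.0°, 0.3191·sin120.0°, -0.0616) = (-0.1596, 0.2764, -0.0616)
φ3=240.0°: virtual centre (-0.1566, -0.2712, -0.0761), radius l
subtract pairs → two planes through P
[-0.9454 0.5528 0.0290]·P = 0.0018;  [-0.9394 -0.5424 0.0000]·P = 0.0000
Cramer: x(z) = -0.0009+0.0152z;  y(z) = 0.0016-0.0264z
sphere 1 gives Az²+Bz+C=0 with A=1.0009, B=0.1425, C=-0.1456;  B²−4AC=0.6031;  roots -0.4591, 0.3168;  negative root z = -0.4591
x = -0.0079, y = 0.0138

(-0.0079, 0.0138, -0.4591)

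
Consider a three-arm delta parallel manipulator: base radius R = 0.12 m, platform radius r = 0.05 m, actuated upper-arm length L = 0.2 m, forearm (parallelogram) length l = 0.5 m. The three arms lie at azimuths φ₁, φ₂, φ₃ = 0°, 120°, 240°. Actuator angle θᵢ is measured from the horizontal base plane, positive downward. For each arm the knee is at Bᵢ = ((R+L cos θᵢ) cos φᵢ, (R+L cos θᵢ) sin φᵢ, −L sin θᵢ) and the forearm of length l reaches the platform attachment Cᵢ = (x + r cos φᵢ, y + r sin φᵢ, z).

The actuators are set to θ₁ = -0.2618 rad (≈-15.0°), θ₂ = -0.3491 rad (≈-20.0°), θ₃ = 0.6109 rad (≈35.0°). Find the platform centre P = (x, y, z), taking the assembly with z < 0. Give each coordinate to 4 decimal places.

(0.0818, 0.1705, -0.3819)

O1 = (0.2632·cos0.0°, 0.2632·sin0.0°, 0.0518) = (0.2632, 0.0000, 0.0518)
φ2=120.0°: virtual centre (-0.1290, 0.2234, 0.0684), radius l
arm 3 at φ=240.0°: e+L cos θ3 = 0.2338;  O3 = (-0.1169, -0.2025, -0.1147)
subtract pairs → two planes through P
plane₁₂: -0.7843x+0.4468y+0.0333z = -0.0007
det = 0.6573;  x = 0.0032+-0.2058z,  y = 0.0041+-0.4358z
into |P−O₁|² = l²: 1.2323z² + -0.0001z + -0.1797 = 0;  Δ = 0.8860;  z = -0.3819 or 0.3819 → z<0 root = -0.3819
x = 0.0818, y = 0.1705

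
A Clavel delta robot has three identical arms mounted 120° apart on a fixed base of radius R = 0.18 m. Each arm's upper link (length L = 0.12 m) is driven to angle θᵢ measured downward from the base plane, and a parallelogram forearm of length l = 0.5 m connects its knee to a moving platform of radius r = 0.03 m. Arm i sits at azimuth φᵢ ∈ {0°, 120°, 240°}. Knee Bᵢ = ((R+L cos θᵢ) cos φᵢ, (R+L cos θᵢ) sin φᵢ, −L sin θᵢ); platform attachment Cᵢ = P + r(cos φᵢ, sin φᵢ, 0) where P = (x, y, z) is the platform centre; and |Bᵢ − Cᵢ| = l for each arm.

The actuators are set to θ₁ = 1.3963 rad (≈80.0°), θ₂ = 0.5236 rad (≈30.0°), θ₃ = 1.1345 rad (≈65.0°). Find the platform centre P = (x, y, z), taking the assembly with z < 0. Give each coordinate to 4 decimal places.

(-0.0872, 0.0811, -0.5387)

arm 1 at φ=0.0°: ρ1 = 0.1708;  S1 = (0.1708, 0.0000, -0.1182)
φ2=120.0°: virtual centre (-0.1270, 0.2199, -0.0600), radius l
arm 3 at φ=240.0°: ρ3 = 0.2007;  S3 = (-0.1004, -0.1738, -0.1088)
subtract pairs → two planes through P
plane₁₂: -0.5956x+0.4398y+0.1164z = 0.0249
Cramer: x(z) = -0.0283+0.1094z;  y(z) = 0.0184-0.1164z
quadratic in z: (1.0255)z²+(0.1885)z+(-0.1960)=0, √Δ=0.9164 → z ∈ {-0.5387, 0.3549}; z = -0.5387 (taking z<0)
x = -0.0872, y = 0.0811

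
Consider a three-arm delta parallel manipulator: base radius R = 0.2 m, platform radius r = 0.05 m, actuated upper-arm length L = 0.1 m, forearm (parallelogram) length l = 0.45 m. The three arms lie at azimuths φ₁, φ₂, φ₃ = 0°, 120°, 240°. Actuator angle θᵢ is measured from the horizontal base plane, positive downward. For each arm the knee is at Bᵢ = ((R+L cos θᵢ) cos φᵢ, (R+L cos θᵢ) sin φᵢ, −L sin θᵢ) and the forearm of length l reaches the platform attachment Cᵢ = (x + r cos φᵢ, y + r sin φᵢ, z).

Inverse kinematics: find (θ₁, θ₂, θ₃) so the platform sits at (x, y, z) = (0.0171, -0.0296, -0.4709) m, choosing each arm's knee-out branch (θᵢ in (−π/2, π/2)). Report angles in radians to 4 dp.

θ₁ = 0.7852, θ₂ = 1.0475, θ₃ = 0.7853

φ1=0.0° → target in arm frame (0.0171, -0.0296)
  A=0.1329, B=-0.4709, C=(l²−L²−A²−y'²−z²)/(2L)=-0.2389
  γ=atan2(-0.4709,0.1329)=-1.2957;  ψ=arccos(-0.4883)=2.0809;  θ1=γ+ψ≈0.7852
rotate P by −φ2: (-0.0342, 0.0000, -0.4709)
  A cos θ + B sin θ = C:  0.1842·cos θ + -0.4709·sin θ = -0.3159
  √(A²+B²)=0.5056;  θ2 = -1.1980+2.2455 ≈ 1.0475
φ3=240.0° → target in arm frame (0.0171, 0.0296)
  A=0.1329, B=-0.4709, C=(l²−L²−A²−y'²−z²)/(2L)=-0.2390
  γ=atan2(-0.4709,0.1329)=-1.2957;  ψ=arccos(-0.4884)=2.0810;  θ3=γ+ψ≈0.7853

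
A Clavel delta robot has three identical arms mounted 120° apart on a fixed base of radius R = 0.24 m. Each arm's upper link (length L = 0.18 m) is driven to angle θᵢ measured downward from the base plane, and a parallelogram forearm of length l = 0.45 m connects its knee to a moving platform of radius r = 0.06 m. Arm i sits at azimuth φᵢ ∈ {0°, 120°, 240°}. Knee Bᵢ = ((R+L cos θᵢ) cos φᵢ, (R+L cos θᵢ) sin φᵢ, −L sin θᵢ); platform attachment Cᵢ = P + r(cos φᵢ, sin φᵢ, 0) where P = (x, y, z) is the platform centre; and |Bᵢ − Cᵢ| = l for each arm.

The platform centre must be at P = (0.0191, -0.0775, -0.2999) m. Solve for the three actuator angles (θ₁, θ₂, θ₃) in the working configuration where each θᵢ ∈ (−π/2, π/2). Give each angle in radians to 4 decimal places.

θ₁ = 0.0875, θ₂ = 0.6107, θ₃ = -0.1741

arm 1 (φ=0.0°): x'=0.0191, y'=-0.0775
  A cos θ + B sin θ = C:  0.1609·cos θ + -0.2999·sin θ = 0.1341
  θ1 = atan2(B,A) + arccos(C/0.3403) = 0.0875
φ2=120.0° → target in arm frame (-0.0767, 0.0222)
  A=0.2567, B=-0.2999, C=(l²−L²−A²−y'²−z²)/(2L)=0.0383
  θ2 = atan2(B,A) + arccos(C/0.3947) = 0.6107
rotate P by −φ3: (0.0576, 0.0553, -0.2999)
  e−x'=0.1224;  (l²−L²−(e−x')²−y'²−z²)/2L = 0.1725
  θ3 = atan2(B,A) + arccos(C/0.3239) = -0.1741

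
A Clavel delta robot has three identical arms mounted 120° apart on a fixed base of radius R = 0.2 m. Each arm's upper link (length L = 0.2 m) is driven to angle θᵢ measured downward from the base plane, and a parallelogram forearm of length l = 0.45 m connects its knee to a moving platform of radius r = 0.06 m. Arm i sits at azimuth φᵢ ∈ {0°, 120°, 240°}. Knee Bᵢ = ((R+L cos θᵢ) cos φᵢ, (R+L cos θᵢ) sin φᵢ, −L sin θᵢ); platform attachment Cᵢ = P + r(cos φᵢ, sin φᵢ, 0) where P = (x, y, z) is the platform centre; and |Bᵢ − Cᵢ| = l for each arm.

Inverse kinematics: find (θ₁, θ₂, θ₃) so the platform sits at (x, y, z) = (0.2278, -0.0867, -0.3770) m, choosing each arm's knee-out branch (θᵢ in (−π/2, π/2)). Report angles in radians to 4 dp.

θ₁ = -0.2620, θ₂ = 1.3087, θ₃ = 0.8724

arm 1 (φ=0.0°): x'=0.2278, y'=-0.0867
  A cos θ + B sin θ = C:  -0.0878·cos θ + -0.3770·sin θ = 0.0129
  θ1 = atan2(B,A) + arccos(C/0.3871) = -0.2620
φ2=120.0° → target in arm frame (-0.1890, -0.1539)
  A cos θ + B sin θ = C:  0.3290·cos θ + -0.3770·sin θ = -0.2789
  √(A²+B²)=0.5004;  θ2 = -0.8533+2.1620 ≈ 1.3087
rotate P by −φ3: (-0.0388, 0.2406, -0.3770)
  A=0.1788, B=-0.3770, C=(l²−L²−A²−y'²−z²)/(2L)=-0.1738
  θ3 = atan2(B,A) + arccos(C/0.4173) = 0.8724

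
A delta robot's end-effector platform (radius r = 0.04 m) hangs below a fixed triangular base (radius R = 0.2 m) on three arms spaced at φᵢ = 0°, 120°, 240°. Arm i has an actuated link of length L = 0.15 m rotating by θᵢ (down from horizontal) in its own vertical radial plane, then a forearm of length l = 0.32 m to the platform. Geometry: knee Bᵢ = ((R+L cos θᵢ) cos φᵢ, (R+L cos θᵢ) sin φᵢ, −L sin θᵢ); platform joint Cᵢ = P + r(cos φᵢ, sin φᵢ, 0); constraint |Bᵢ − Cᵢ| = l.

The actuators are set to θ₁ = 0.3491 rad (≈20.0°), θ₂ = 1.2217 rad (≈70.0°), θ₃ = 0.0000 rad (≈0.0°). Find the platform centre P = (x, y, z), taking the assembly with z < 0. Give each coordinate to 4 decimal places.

O1 = (0.3010·cos0.0°, 0.3010·sin0.0°, -0.0513) = (0.3010, 0.0000, -0.0513)
φ2=120.0°: virtual centre (-0.1057, 0.1830, -0.1410), radius l
φ3=240.0°: virtual centre (-0.1550, -0.2685, 0.0000), radius l
eliminate P² terms by subtracting sphere 1 from 2 and 3
plane₁₂: -0.8132x+0.3660y+-0.1793z = -0.0287
Cramer: x(z) = 0.0186-0.0762z;  y(z) = -0.0370+0.3205z
into |P−O₁|² = l²: 1.1086z² + 0.1219z + -0.0187 = 0;  Δ = 0.0977;  z = -0.1960 or 0.0860 → z<0 root = -0.1960
x = 0.0336, y = -0.0998

(0.0336, -0.0998, -0.1960)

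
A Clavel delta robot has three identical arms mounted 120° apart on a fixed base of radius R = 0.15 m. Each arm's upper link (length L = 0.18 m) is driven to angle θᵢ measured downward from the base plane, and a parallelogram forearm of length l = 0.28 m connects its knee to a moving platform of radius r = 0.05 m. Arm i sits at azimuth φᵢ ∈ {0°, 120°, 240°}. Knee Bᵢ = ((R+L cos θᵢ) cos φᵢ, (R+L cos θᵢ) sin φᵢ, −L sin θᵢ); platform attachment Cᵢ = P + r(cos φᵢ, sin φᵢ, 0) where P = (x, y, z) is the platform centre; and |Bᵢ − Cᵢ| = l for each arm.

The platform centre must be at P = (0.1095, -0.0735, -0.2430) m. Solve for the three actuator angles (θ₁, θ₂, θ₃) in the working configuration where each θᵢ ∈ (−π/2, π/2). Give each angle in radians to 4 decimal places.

θ₁ = 0.1743, θ₂ = 1.3087, θ₃ = 0.7853

φ1=0.0° → target in arm frame (0.1095, -0.0735)
  e−x'=-0.0095;  (l²−L²−(e−x')²−y'²−z²)/2L = -0.0515
  θ1 = atan2(B,A) + arccos(C/0.2432) = 0.1743
φ2=120.0° → target in arm frame (-0.1184, -0.0581)
  e−x'=0.2184;  (l²−L²−(e−x')²−y'²−z²)/2L = -0.1781
  γ=atan2(-0.2430,0.2184)=-0.8387;  ψ=arccos(-0.5452)=2.1474;  θ2=γ+ψ≈1.3087
φ3=240.0° → target in arm frame (0.0089, 0.1316)
  A=0.0911, B=-0.2430, C=(l²−L²−A²−y'²−z²)/(2L)=-0.1074
  γ=atan2(-0.2430,0.0911)=-1.2121;  ψ=arccos(-0.4138)=1.9974;  θ3=γ+ψ≈0.7853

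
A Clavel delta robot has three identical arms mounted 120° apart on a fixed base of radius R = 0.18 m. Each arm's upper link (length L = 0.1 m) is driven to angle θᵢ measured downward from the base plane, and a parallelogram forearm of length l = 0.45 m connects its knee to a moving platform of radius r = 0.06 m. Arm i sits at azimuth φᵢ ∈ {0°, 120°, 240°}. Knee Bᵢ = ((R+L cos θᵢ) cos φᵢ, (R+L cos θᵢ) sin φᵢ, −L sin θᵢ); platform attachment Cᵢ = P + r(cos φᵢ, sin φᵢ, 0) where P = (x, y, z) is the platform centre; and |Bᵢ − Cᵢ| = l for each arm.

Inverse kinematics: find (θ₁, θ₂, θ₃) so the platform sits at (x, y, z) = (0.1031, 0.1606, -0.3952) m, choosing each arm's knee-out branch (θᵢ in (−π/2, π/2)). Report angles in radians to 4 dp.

θ₁ = -0.0871, θ₂ = -0.0001, θ₃ = 1.3089

rotate P by −φ1: (0.1031, 0.1606, -0.3952)
  A cos θ + B sin θ = C:  0.0169·cos θ + -0.3952·sin θ = 0.0512
  γ=atan2(-0.3952,0.0169)=-1.5281;  ψ=arccos(0.1294)=1.4410;  θ1=γ+ψ≈-0.0871
φ2=120.0° → target in arm frame (0.0875, -0.1696)
  e−x'=0.0325;  (l²−L²−(e−x')²−y'²−z²)/2L = 0.0325
  γ=atan2(-0.3952,0.0325)=-1.4888;  ψ=arccos(0.0820)=1.4887;  θ2=γ+ψ≈-0.0001
arm 3 (φ=240.0°): x'=-0.1906, y'=0.0090
  A cos θ + B sin θ = C:  0.3106·cos θ + -0.3952·sin θ = -0.3013
  θ3 = atan2(B,A) + arccos(C/0.5027) = 1.3089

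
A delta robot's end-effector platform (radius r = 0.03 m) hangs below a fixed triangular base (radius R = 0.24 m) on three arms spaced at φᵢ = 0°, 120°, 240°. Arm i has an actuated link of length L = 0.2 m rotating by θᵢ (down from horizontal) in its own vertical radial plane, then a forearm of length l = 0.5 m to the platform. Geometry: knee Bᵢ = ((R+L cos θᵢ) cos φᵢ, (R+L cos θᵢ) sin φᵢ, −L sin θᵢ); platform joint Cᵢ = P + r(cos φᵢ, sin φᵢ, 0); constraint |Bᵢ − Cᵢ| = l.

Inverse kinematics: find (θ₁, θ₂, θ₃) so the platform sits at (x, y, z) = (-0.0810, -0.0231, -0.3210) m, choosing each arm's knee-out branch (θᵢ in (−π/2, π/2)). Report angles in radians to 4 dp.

φ1=0.0° → target in arm frame (-0.0810, -0.0231)
  A cos θ + B sin θ = C:  0.2910·cos θ + -0.3210·sin θ = 0.0544
  √(A²+B²)=0.4333;  θ1 = -0.8344+1.4450 ≈ 0.6106
rotate P by −φ2: (0.0205, 0.0817, -0.3210)
  A cos θ + B sin θ = C:  0.1895·cos θ + -0.3210·sin θ = 0.1609
  θ2 = atan2(B,A) + arccos(C/0.3728) = 0.0869
rotate P by −φ3: (0.0605, -0.0586, -0.3210)
  e−x'=0.1495;  (l²−L²−(e−x')²−y'²−z²)/2L = 0.2029
  γ=atan2(-0.3210,0.1495)=-1.1350;  ψ=arccos(0.5731)=0.9605;  θ3=γ+ψ≈-0.1745

θ₁ = 0.6106, θ₂ = 0.0869, θ₃ = -0.1745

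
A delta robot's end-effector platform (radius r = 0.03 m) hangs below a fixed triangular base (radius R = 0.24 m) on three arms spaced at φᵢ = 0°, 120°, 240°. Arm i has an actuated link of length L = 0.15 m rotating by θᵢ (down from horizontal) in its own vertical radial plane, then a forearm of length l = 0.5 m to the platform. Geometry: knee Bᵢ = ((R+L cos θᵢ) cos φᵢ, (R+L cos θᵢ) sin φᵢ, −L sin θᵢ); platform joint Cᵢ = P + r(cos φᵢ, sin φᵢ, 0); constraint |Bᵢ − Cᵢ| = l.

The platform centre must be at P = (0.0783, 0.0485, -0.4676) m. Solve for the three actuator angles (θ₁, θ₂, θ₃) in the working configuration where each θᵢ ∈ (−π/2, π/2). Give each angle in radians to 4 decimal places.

θ₁ = 0.3490, θ₂ = 0.6979, θ₃ = 1.0472

φ1=0.0° → target in arm frame (0.0783, 0.0485)
  e−x'=0.1317;  (l²−L²−(e−x')²−y'²−z²)/2L = -0.0362
  γ=atan2(-0.4676,0.1317)=-1.2963;  ψ=arccos(-0.0744)=1.6453;  θ1=γ+ψ≈0.3490
arm 2 (φ=120.0°): x'=0.0029, y'=-0.0921
  A=0.2071, B=-0.4676, C=(l²−L²−A²−y'²−z²)/(2L)=-0.1418
  θ2 = atan2(B,A) + arccos(C/0.5114) = 0.6979
rotate P by −φ3: (-0.0812, 0.0436, -0.4676)
  A cos θ + B sin θ = C:  0.2912·cos θ + -0.4676·sin θ = -0.2594
  θ3 = atan2(B,A) + arccos(C/0.5508) = 1.0472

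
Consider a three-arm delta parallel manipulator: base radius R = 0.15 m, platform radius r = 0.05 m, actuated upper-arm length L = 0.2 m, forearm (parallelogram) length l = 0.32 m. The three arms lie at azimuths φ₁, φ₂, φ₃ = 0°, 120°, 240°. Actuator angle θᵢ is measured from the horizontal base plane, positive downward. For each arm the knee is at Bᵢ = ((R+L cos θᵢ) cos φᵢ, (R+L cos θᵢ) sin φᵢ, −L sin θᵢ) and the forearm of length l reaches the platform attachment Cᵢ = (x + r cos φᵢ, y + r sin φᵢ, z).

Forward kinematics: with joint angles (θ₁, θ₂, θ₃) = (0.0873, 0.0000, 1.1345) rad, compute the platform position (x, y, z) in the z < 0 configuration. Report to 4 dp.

(0.0618, 0.1203, -0.1951)

arm 1 at φ=0.0°: ρ1 = 0.2992;  O1 = (0.2992, 0.0000, -0.0174)
O2 = (0.3000·cos120.0°, 0.3000·sin120.0°, 0.0000) = (-0.1500, 0.2598, 0.0000)
φ3=240.0°: virtual centre (-0.0923, -0.1598, -0.1813), radius l
subtract pairs → two planes through P
plane₁₂: -0.8985x+0.5196y+0.0349z = 0.0002
Cramer: x(z) = 0.0171-0.2293z;  y(z) = 0.0299-0.4635z
into |P−O₁|² = l²: 1.2674z² + 0.1365z + -0.0216 = 0;  Δ = 0.1282;  z = -0.1951 or 0.0874 → z<0 root = -0.1951
x = 0.0618, y = 0.1203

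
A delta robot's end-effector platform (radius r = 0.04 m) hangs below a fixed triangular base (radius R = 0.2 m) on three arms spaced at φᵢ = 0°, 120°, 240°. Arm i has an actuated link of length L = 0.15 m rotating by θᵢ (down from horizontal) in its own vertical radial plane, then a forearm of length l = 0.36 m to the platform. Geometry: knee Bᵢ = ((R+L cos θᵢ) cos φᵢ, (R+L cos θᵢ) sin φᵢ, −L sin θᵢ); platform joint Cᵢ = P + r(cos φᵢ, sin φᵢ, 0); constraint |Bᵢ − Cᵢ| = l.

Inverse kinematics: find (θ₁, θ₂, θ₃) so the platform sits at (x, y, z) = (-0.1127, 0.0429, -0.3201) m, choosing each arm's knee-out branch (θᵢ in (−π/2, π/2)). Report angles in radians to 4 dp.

θ₁ = 1.3089, θ₂ = 0.2618, θ₃ = 0.6981

arm 1 (φ=0.0°): x'=-0.1127, y'=0.0429
  A=0.2727, B=-0.3201, C=(l²−L²−A²−y'²−z²)/(2L)=-0.2386
  θ1 = atan2(B,A) + arccos(C/0.4205) = 1.3089
arm 2 (φ=120.0°): x'=0.0935, y'=0.0762
  A cos θ + B sin θ = C:  0.0665·cos θ + -0.3201·sin θ = -0.0186
  √(A²+B²)=0.3269;  θ2 = -1.3660+1.6278 ≈ 0.2618
arm 3 (φ=240.0°): x'=0.0192, y'=-0.1191
  A=0.1408, B=-0.3201, C=(l²−L²−A²−y'²−z²)/(2L)=-0.0979
  θ3 = atan2(B,A) + arccos(C/0.3497) = 0.6981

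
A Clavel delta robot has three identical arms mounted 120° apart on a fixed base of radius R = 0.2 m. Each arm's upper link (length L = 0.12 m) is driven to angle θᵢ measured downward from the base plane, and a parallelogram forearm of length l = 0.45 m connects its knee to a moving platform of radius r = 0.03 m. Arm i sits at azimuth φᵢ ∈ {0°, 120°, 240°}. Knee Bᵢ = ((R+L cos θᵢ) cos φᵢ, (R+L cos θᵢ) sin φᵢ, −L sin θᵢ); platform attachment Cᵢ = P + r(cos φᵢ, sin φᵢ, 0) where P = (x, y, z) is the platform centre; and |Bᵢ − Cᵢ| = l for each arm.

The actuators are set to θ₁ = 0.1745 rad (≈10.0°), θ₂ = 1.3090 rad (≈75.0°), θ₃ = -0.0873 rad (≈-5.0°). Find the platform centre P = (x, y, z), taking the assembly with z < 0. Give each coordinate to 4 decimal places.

φ1=0.0°: virtual centre (0.2882, 0.0000, -0.0208), radius l
arm 2 at φ=120.0°: (R−r)+L cos θ2 = 0.2011;  centre 2 = (-0.1005, 0.1741, -0.1159)
centre 3 = (0.2895·cos240.0°, 0.2895·sin240.0°, 0.0105) = (-0.1448, -0.2508, 0.0105)
|centre ₂|²−|centre ₁|² = -0.0296;  |centre ₃|²−|centre ₁|² = 0.0005
plane₁₂: -0.7774x+0.3482y+-0.1902z = -0.0296
Cramer: x(z) = 0.0213-0.1064z;  y(z) = -0.0376+0.3085z
quadratic in z: (1.1065)z²+(0.0753)z+(-0.1294)=0, √Δ=0.7605 → z ∈ {-0.3777, 0.3097}; z = -0.3777 (taking z<0)
x = 0.0614, y = -0.1541

(0.0614, -0.1541, -0.3777)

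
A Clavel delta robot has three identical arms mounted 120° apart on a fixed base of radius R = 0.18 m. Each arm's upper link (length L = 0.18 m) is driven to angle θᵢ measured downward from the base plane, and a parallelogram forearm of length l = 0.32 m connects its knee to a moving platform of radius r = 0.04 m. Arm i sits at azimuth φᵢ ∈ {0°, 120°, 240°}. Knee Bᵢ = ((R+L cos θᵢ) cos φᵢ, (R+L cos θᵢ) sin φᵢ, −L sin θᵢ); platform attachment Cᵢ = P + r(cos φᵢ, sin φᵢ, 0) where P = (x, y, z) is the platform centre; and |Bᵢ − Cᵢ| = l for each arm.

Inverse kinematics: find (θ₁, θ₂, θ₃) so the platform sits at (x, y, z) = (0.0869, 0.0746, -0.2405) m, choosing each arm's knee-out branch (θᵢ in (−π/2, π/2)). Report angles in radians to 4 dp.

arm 1 (φ=0.0°): x'=0.0869, y'=0.0746
  A cos θ + B sin θ = C:  0.0531·cos θ + -0.2405·sin θ = 0.0105
  θ1 = atan2(B,A) + arccos(C/0.2463) = 0.1747
arm 2 (φ=120.0°): x'=0.0212, y'=-0.1126
  e−x'=0.1188;  (l²−L²−(e−x')²−y'²−z²)/2L = -0.0406
  θ2 = atan2(B,A) + arccos(C/0.2683) = 0.6111
arm 3 (φ=240.0°): x'=-0.1081, y'=0.0380
  A cos θ + B sin θ = C:  0.2481·cos θ + -0.2405·sin θ = -0.1411
  γ=atan2(-0.2405,0.2481)=-0.7699;  ψ=arccos(-0.4085)=1.9916;  θ3=γ+ψ≈1.2217

θ₁ = 0.1747, θ₂ = 0.6111, θ₃ = 1.2217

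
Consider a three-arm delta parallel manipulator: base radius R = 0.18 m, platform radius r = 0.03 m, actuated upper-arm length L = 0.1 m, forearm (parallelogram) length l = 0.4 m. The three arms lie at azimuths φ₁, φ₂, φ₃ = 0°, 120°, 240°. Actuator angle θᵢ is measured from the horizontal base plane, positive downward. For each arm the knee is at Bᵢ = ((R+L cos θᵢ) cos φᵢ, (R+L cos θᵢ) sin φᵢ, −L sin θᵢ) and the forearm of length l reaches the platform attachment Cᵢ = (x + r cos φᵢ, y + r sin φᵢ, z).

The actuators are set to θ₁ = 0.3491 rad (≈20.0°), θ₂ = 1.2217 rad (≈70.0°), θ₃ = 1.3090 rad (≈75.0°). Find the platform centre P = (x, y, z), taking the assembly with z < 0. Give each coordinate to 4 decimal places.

(0.1035, 0.0088, -0.4086)

arm 1 at φ=0.0°: e+L cos θ1 = 0.2440;  S1 = (0.2440, 0.0000, -0.0342)
S2 = (0.1842·cos120.0°, 0.1842·sin120.0°, -0.0940) = (-0.0921, 0.1595, -0.0940)
arm 3 at φ=240.0°: e+L cos θ3 = 0.1759;  S3 = (-0.0879, -0.1523, -0.0966)
eliminate P² terms by subtracting sphere 1 from 2 and 3
linear system: -0.6721x+0.3191y = -0.0179−-0.1195z; -0.6638x+-0.3046y = -0.0204−-0.1248z
det = 0.4166;  x = 0.0288+-0.1830z,  y = 0.0044+-0.0109z
sphere 1 gives Az²+Bz+C=0 with A=1.0336, B=0.1471, C=-0.1125;  B²−4AC=0.4867;  roots -0.4086, 0.2663;  negative root z = -0.4086
x = 0.1035, y = 0.0088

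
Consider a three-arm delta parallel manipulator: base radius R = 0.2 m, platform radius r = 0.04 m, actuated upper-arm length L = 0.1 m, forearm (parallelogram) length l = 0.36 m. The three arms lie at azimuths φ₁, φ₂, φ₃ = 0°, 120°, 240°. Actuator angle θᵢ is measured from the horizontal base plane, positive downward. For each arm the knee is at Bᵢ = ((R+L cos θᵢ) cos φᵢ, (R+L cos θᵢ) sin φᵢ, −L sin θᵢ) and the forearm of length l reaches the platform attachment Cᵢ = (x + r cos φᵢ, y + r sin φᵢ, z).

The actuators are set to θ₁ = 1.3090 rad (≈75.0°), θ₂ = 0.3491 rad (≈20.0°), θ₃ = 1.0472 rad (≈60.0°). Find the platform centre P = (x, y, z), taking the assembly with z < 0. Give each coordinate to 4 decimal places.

(-0.0626, 0.0597, -0.3501)

O1 = (0.1859·cos0.0°, 0.1859·sin0.0°, -0.0966) = (0.1859, 0.0000, -0.0966)
φ2=120.0°: virtual centre (-0.1270, 0.2199, -0.0342), radius l
O3 = (0.2100·cos240.0°, 0.2100·sin240.0°, -0.0866) = (-0.1050, -0.1819, -0.0866)
|O₂|²−|O₁|² = 0.0218;  |O₃|²−|O₁|² = 0.0077
linear system: -0.6257x+0.4399y = 0.0218−0.1248z; -0.5818x+-0.3637y = 0.0077−0.0200z
det = 0.4835;  x = -0.0234+0.1120z,  y = 0.0162+-0.1243z
into |P−O₁|² = l²: 1.0280z² + 0.1423z + -0.0762 = 0;  Δ = 0.3336;  z = -0.3501 or 0.2117 → z<0 root = -0.3501
x = -0.0626, y = 0.0597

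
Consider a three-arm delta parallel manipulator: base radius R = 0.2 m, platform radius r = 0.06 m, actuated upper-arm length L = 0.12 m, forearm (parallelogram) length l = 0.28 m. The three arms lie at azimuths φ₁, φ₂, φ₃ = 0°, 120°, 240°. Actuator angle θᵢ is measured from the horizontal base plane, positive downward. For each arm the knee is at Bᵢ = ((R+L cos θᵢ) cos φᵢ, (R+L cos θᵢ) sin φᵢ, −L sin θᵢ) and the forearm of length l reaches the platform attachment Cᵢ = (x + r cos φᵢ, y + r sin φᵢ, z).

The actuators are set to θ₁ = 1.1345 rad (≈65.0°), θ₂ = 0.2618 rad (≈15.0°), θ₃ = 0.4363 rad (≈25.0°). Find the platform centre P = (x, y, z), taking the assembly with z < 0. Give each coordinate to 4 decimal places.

(-0.0714, 0.0110, -0.2067)

φ1=0.0°: virtual centre (0.1907, 0.0000, -0.1088), radius l
φ2=120.0°: virtual centre (-0.1280, 0.2216, -0.0311), radius l
centre 3 = (0.2488·cos240.0°, 0.2488·sin240.0°, -0.0507) = (-0.1244, -0.2154, -0.0507)
|centre ₂|²−|centre ₁|² = 0.0183;  |centre ₃|²−|centre ₁|² = 0.0163
[-0.6373 0.4433 0.1554]·P = 0.0183;  [-0.6302 -0.4309 0.1161]·P = 0.0163
Cramer: x(z) = -0.0272+0.2138z;  y(z) = 0.0021-0.0432z
sphere 1 gives Az²+Bz+C=0 with A=1.0476, B=0.1242, C=-0.0191;  B²−4AC=0.0954;  roots -0.2067, 0.0881;  negative root z = -0.2067
x = -0.0714, y = 0.0110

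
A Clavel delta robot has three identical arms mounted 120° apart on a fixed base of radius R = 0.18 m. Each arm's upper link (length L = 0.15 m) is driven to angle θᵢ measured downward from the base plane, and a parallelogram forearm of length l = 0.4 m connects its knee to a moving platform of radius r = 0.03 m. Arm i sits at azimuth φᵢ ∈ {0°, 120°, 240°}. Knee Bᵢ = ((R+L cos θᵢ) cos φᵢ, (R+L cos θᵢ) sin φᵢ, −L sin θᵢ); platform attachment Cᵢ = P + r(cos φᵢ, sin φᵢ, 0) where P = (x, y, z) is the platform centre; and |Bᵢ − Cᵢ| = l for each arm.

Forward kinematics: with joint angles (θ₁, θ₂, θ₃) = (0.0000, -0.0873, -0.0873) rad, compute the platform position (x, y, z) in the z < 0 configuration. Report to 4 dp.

φ1=0.0°: virtual centre (0.3000, 0.0000, 0.0000), radius l
centre 2 = (0.2994·cos120.0°, 0.2994·sin120.0°, 0.0131) = (-0.1497, 0.2593, 0.0131)
φ3=240.0°: virtual centre (-0.1497, -0.2593, 0.0131), radius l
subtract pairs → two planes through P
linear system: -0.8994x+0.5186y = -0.0002−0.0262z; -0.8994x+-0.5186y = -0.0002−0.0262z
Cramer: x(z) = 0.0002+0.0291z;  y(z) = 0.0000-0.0000z
into |P−centre ₁|² = l²: 1.0008z² + -0.0174z + -0.0701 = 0;  Δ = 0.2810;  z = -0.2561 or 0.2735 → z<0 root = -0.2561
x = -0.0073, y = 0.0000

(-0.0073, 0.0000, -0.2561)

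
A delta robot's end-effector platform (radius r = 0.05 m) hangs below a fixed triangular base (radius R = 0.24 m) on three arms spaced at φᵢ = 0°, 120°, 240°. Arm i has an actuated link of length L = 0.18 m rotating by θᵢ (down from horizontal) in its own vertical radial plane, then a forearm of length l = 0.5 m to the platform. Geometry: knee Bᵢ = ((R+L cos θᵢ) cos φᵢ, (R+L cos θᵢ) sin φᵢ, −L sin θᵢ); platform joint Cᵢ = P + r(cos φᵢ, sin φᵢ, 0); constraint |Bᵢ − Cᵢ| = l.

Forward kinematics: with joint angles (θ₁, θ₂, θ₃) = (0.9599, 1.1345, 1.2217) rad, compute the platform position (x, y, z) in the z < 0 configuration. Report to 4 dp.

(0.0413, 0.0146, -0.5791)

φ1=0.0°: virtual centre (0.2932, 0.0000, -0.1474), radius l
φ2=120.0°: virtual centre (-0.1330, 0.2304, -0.1631), radius l
arm 3 at φ=240.0°: (R−r)+L cos θ3 = 0.2516;  O3 = (-0.1258, -0.2179, -0.1691)
subtract pairs → two planes through P
linear system: -0.8526x+0.4608y = -0.0103−-0.0314z; -0.8381x+-0.4357y = -0.0158−-0.0434z
Cramer: x(z) = 0.0156-0.0444z;  y(z) = 0.0064-0.0141z
quadratic in z: (1.0022)z²+(0.3194)z+(-0.1511)=0, √Δ=0.8413 → z ∈ {-0.5791, 0.2604}; z = -0.5791 (taking z<0)
x = 0.0413, y = 0.0146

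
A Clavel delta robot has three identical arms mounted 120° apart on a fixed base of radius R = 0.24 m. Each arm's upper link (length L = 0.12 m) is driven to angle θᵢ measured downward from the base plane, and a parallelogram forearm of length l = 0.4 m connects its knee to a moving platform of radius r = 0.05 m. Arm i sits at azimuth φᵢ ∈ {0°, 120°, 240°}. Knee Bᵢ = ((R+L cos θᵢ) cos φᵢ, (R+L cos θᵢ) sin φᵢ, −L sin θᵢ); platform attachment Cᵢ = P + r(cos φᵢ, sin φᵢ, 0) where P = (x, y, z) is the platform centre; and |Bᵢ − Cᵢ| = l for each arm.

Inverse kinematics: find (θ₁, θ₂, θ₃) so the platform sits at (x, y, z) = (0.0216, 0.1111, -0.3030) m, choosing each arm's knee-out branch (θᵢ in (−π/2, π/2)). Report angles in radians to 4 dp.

θ₁ = 0.3493, θ₂ = -0.1744, θ₃ = 1.1345

φ1=0.0° → target in arm frame (0.0216, 0.1111)
  A cos θ + B sin θ = C:  0.1684·cos θ + -0.3030·sin θ = 0.0545
  √(A²+B²)=0.3467;  θ1 = -1.0635+1.4128 ≈ 0.3493
arm 2 (φ=120.0°): x'=0.0854, y'=-0.0743
  e−x'=0.1046;  (l²−L²−(e−x')²−y'²−z²)/2L = 0.1556
  γ=atan2(-0.3030,0.1046)=-1.2384;  ψ=arccos(0.4854)=1.0640;  θ2=γ+ψ≈-0.1744
φ3=240.0° → target in arm frame (-0.1070, -0.0368)
  A cos θ + B sin θ = C:  0.2970·cos θ + -0.3030·sin θ = -0.1491
  √(A²+B²)=0.4243;  θ3 = -0.7954+1.9299 ≈ 1.1345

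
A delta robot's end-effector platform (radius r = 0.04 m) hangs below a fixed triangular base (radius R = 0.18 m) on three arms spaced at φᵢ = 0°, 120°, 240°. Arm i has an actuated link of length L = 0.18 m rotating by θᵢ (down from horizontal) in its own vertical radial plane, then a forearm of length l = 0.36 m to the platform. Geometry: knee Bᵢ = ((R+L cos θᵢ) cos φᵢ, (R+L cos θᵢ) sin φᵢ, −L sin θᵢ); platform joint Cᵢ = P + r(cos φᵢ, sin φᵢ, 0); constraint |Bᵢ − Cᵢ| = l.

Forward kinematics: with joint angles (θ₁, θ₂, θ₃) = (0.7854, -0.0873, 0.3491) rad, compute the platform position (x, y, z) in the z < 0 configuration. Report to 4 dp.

arm 1 at φ=0.0°: (R−r)+L cos θ1 = 0.2673;  centre 1 = (0.2673, 0.0000, -0.1273)
φ2=120.0°: virtual centre (-0.1597, 0.2765, 0.0157), radius l
φ3=240.0°: virtual centre (-0.1546, -0.2677, -0.0616), radius l
eliminate P² terms by subtracting sphere 1 from 2 and 3
linear system: -0.8539x+0.5531y = 0.0146−0.2859z; -0.8437x+-0.5355y = 0.0117−0.1314z
det = 0.9238;  x = -0.0155+0.2444z,  y = 0.0025+-0.1397z
sphere 1 gives Az²+Bz+C=0 with A=1.0792, B=0.1157, C=-0.0335;  B²−4AC=0.1578;  roots -0.2376, 0.1304;  negative root z = -0.2376
x = -0.0735, y = 0.0357

(-0.0735, 0.0357, -0.2376)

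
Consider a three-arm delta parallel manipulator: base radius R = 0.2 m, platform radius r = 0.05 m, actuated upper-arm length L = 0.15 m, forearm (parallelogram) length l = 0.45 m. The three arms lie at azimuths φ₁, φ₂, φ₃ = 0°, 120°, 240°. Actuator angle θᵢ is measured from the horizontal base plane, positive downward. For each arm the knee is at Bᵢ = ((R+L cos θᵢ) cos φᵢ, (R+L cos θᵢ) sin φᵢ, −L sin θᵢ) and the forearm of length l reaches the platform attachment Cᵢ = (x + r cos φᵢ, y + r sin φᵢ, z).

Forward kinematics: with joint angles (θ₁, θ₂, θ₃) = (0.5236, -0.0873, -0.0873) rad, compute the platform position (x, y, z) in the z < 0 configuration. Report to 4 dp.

(-0.0781, 0.0000, -0.3477)

φ1=0.0°: virtual centre (0.2799, 0.0000, -0.0750), radius l
centre 2 = (0.2994·cos120.0°, 0.2994·sin120.0°, 0.0131) = (-0.1497, 0.2593, 0.0131)
arm 3 at φ=240.0°: (R−r)+L cos θ3 = 0.2994;  centre 3 = (-0.1497, -0.2593, 0.0131)
|centre ₂|²−|centre ₁|² = 0.0059;  |centre ₃|²−|centre ₁|² = 0.0059
plane₁₂: -0.8592x+0.5186y+0.1762z = 0.0059
Cramer: x(z) = -0.0068+0.2050z;  y(z) = 0.0000-0.0000z
quadratic in z: (1.0420)z²+(0.0324)z+(-0.1147)=0, √Δ=0.6921 → z ∈ {-0.3477, 0.3165}; z = -0.3477 (taking z<0)
x = -0.0781, y = 0.0000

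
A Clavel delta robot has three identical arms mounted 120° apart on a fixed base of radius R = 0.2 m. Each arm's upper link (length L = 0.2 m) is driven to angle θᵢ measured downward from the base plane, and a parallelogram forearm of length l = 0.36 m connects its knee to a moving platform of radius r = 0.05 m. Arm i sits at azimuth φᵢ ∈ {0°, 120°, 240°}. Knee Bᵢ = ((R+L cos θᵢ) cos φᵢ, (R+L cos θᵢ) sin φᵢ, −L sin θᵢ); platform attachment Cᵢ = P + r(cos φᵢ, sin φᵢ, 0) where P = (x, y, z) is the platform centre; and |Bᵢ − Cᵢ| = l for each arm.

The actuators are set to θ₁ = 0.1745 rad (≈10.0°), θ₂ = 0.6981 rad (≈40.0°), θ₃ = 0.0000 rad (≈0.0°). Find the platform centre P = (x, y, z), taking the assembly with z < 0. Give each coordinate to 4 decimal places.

φ1=0.0°: virtual centre (0.3470, 0.0000, -0.0347), radius l
φ2=120.0°: virtual centre (-0.1516, 0.2626, -0.1286), radius l
O3 = (0.3500·cos240.0°, 0.3500·sin240.0°, 0.0000) = (-0.1750, -0.3031, 0.0000)
subtract pairs → two planes through P
plane₁₂: -0.9971x+0.5252y+-0.1877z = -0.0131
Cramer: x(z) = 0.0065-0.0670z;  y(z) = -0.0127+0.2300z
sphere 1 gives Az²+Bz+C=0 with A=1.0574, B=0.1093, C=-0.0123;  B²−4AC=0.0640;  roots -0.1713, 0.0680;  negative root z = -0.1713
x = 0.0180, y = -0.0521

(0.0180, -0.0521, -0.1713)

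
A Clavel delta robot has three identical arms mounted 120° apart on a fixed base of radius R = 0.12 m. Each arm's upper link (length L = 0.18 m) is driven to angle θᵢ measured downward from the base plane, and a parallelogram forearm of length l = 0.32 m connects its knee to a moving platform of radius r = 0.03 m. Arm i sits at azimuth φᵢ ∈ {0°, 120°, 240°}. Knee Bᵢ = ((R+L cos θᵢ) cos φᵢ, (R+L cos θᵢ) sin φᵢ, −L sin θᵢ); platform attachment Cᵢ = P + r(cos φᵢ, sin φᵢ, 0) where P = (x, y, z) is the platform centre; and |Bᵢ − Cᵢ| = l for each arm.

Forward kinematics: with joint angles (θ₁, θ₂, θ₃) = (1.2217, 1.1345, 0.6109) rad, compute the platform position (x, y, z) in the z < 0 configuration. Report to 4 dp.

(-0.0640, -0.0790, -0.3920)

φ1=0.0°: virtual centre (0.1516, 0.0000, -0.1691), radius l
O2 = (0.1661·cos120.0°, 0.1661·sin120.0°, -0.1631) = (-0.0830, 0.1438, -0.1631)
O3 = (0.2374·cos240.0°, 0.2374·sin240.0°, -0.1032) = (-0.1187, -0.2056, -0.1032)
subtract pairs → two planes through P
[-0.4692 0.2876 0.0120]·P = 0.0026;  [-0.5406 -0.4113 0.1318]·P = 0.0155
Cramer: x(z) = -0.0158+0.1230z;  y(z) = -0.0168+0.1588z
into |P−O₁|² = l²: 1.0403z² + 0.2918z + -0.0455 = 0;  Δ = 0.2744;  z = -0.3920 or 0.1115 → z<0 root = -0.3920
x = -0.0640, y = -0.0790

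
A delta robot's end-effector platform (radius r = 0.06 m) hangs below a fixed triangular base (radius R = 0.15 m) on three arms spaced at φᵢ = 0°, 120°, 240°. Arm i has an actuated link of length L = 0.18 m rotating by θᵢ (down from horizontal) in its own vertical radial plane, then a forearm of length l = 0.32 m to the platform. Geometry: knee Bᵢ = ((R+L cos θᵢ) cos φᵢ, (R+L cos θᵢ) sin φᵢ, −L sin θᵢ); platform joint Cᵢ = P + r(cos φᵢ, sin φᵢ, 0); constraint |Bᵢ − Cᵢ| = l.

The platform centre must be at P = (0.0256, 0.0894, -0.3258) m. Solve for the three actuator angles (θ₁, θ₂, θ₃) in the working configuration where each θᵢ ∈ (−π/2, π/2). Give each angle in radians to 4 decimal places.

φ1=0.0° → target in arm frame (0.0256, 0.0894)
  A=0.0644, B=-0.3258, C=(l²−L²−A²−y'²−z²)/(2L)=-0.1341
  γ=atan2(-0.3258,0.0644)=-1.3756;  ψ=arccos(-0.4039)=1.9865;  θ1=γ+ψ≈0.6109
φ2=120.0° → target in arm frame (0.0646, -0.0669)
  A cos θ + B sin θ = C:  0.0254·cos θ + -0.3258·sin θ = -0.1146
  γ=atan2(-0.3258,0.0254)=-1.4931;  ψ=arccos(-0.3507)=1.9291;  θ2=γ+ψ≈0.4361
φ3=240.0° → target in arm frame (-0.0902, -0.0225)
  A cos θ + B sin θ = C:  0.1802·cos θ + -0.3258·sin θ = -0.1920
  γ=atan2(-0.3258,0.1802)=-1.0655;  ψ=arccos(-0.5158)=2.1127;  θ3=γ+ψ≈1.0472

θ₁ = 0.6109, θ₂ = 0.4361, θ₃ = 1.0472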